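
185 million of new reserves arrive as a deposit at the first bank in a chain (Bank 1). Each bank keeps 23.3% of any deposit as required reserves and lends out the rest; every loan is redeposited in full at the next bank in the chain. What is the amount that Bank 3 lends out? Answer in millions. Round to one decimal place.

Each bank lends a fraction (1 − rr) = 0.7670 of the deposit it receives, so Bank 3 receives 185·0.7670^2 and lends 185·0.7670^3 ≈ 83.4753 million.

83.5 million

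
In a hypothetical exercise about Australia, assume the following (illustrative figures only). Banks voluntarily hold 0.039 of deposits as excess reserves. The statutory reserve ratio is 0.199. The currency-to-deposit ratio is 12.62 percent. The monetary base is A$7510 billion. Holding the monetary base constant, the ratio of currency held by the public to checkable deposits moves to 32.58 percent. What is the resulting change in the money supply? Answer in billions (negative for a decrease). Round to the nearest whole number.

-5563 billion

Initially m₁ = (1 + 0.1262) / (0.199 + 0.039 + 0.1262) ≈ 3.09226, so M₁ = 3.09226 × 7510 = 23222.8726 billion.
After the change m₂ = (1 + 0.3258) / (0.199 + 0.039 + 0.3258) ≈ 2.35154, so M₂ = 2.35154 × 7510 = 17660.0654 billion.
ΔM = M₂ − M₁ = 17660.0654 − 23222.8726 = -5562.8072 billion.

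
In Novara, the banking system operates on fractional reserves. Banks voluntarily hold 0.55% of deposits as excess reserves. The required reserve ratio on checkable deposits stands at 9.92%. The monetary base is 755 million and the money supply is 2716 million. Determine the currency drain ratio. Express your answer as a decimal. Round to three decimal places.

0.240

Using m = M/MB = 2716/755 ≈ 3.597351. From m = (1 + c)/(c + rr + e), rearranging gives 1 + c = m·(c + rr + e), so c·(1 − m) = m·(rr + e) − 1.
Hence c = [m·(rr + e) − 1]/(1 − m) = [3.597351 × (0.0992 + 0.0055) − 1] / (1 − 3.597351) ≈ 0.239997.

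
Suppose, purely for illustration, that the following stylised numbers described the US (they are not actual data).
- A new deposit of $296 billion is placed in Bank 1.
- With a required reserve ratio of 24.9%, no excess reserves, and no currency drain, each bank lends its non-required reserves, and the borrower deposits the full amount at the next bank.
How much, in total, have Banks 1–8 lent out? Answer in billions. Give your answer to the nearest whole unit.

$802 billion

Bank i lends (1 − rr)^i of the original deposit: Bank 1 lends 296·0.7510 = 222.2960, Bank 2 lends 296·0.7510² ≈ 166.9443, and so on.
Summing a geometric series: total = 296·[0.7510·(1 − 0.7510^8) / (1 − 0.7510)] ≈ 802.4209 billion.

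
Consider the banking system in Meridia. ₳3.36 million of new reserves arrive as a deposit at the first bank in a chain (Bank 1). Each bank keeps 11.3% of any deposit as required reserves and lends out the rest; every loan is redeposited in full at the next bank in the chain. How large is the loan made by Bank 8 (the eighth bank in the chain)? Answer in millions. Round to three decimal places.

₳1.287 million

Each bank lends a fraction (1 − rr) = 0.8870 of the deposit it receives, so Bank 8 receives 3.36·0.8870^7 and lends 3.36·0.8870^8 ≈ 1.2874 million.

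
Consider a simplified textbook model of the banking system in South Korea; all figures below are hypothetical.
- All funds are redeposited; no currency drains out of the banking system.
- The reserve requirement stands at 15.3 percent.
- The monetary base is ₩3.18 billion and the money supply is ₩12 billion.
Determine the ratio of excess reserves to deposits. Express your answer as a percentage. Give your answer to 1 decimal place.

11.2%

Using m = M/MB = 12/3.18 ≈ 3.773585. Since m = (1 + c)/(c + rr + e), the denominator satisfies c + rr + e = (1 + c)/m = (1 + 0) / 3.773585 ≈ 0.265000.
With c = 0 and rr = 0.153, the ratio of excess reserves to deposits is 0.265000 − 0 − 0.153 = 0.112.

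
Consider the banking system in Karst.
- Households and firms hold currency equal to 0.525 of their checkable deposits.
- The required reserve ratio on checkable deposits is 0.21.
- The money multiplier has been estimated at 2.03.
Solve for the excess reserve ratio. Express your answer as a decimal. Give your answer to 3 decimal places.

0.016

Using m = 2.03. Since m = (1 + c)/(c + rr + e), the denominator satisfies c + rr + e = (1 + c)/m = (1 + 0.525) / 2.03 ≈ 0.751232.
With c = 0.525 and rr = 0.21, the excess reserve ratio is 0.751232 − 0.525 − 0.21 = 0.016232.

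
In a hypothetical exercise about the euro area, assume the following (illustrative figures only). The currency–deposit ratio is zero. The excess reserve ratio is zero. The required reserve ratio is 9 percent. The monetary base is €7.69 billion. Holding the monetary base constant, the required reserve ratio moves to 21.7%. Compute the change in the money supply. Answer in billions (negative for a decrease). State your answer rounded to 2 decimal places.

Initially m₁ = 1 / (0.09) ≈ 11.1111, so M₁ = 11.1111 × 7.69 ≈ 85.4444 billion.
After the change m₂ = 1 / (0.217) ≈ 4.6083, so M₂ = 4.6083 × 7.69 ≈ 35.4378 billion.
ΔM = M₂ − M₁ = 35.4378 − 85.4444 = -50.0066 billion.

-50.01 billion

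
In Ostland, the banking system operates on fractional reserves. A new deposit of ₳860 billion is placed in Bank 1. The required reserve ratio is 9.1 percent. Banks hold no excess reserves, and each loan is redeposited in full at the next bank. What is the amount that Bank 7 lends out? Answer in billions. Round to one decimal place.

Each bank lends a fraction (1 − rr) = 0.9090 of the deposit it receives, so Bank 7 receives 860·0.9090^6 and lends 860·0.9090^7 ≈ 441.0072 billion.

₳441.0 billion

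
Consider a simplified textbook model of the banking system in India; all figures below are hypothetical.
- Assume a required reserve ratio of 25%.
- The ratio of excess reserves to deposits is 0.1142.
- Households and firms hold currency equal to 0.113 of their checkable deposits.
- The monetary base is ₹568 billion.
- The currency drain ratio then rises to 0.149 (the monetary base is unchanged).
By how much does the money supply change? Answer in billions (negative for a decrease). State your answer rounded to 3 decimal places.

-53.087 billion

Initially m₁ = (1 + 0.113) / (0.25 + 0.1142 + 0.113) ≈ 2.3323554, so M₁ = 2.3323554 × 568 ≈ 1324.7779 billion.
After the change m₂ = (1 + 0.149) / (0.25 + 0.1142 + 0.149) ≈ 2.2388932, so M₂ = 2.2388932 × 568 ≈ 1271.6913 billion.
ΔM = M₂ − M₁ = 1271.6913 − 1324.7779 = -53.0866 billion.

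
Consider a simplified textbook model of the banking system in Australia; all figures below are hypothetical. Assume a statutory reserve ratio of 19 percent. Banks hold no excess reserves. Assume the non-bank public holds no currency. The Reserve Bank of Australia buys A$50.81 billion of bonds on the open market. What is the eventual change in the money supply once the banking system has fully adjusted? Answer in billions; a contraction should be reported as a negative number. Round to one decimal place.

The simple money multiplier is m = 1/rr = 1/0.19 ≈ 5.2632.
An open-market purchase increases the monetary base by 50.81 billion, so ΔM = m × ΔMB = 5.2632 × 50.81 ≈ 267.4232 billion.

A$267.4 billion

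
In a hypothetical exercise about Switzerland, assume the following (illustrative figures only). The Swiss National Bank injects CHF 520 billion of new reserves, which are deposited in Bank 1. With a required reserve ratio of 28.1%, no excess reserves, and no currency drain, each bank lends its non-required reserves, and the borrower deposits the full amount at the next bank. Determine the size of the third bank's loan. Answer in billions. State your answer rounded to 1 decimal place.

Each bank lends a fraction (1 − rr) = 0.7190 of the deposit it receives, so Bank 3 receives 520·0.7190^2 and lends 520·0.7190^3 ≈ 193.2814 billion.

CHF 193.3 billion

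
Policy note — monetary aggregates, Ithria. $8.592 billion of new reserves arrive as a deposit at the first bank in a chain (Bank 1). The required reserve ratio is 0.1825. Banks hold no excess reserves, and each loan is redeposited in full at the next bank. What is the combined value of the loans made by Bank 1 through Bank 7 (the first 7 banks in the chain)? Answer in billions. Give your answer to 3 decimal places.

$29.096 billion

Bank i lends (1 − rr)^i of the original deposit: Bank 1 lends 8.592·0.8175 ≈ 7.0240, Bank 2 lends 8.592·0.8175² ≈ 5.7421, and so on.
Summing a geometric series: total = 8.592·[0.8175·(1 − 0.8175^7) / (1 − 0.8175)] ≈ 29.0960 billion.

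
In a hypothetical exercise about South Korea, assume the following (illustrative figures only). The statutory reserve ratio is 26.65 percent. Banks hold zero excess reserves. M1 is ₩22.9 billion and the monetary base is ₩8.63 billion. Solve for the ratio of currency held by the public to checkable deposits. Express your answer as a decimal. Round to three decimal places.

0.177

Using m = M/MB = 22.9/8.63 ≈ 2.653534. From m = (1 + c)/(c + rr + e), rearranging gives 1 + c = m·(c + rr + e), so c·(1 − m) = m·(rr + e) − 1.
Hence c = [m·(rr + e) − 1]/(1 − m) = [2.653534 × (0.2665 + 0) − 1] / (1 − 2.653534) ≈ 0.177095.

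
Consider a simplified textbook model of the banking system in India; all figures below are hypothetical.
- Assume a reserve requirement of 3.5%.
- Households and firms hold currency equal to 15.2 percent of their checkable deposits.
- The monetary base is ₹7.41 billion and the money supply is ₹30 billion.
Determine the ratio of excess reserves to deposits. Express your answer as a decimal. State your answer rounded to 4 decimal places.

Using m = M/MB = 30/7.41 ≈ 4.048583. Since m = (1 + c)/(c + rr + e), the denominator satisfies c + rr + e = (1 + c)/m = (1 + 0.152) / 4.048583 = 0.284544.
With c = 0.152 and rr = 0.035, the ratio of excess reserves to deposits is 0.284544 − 0.152 − 0.035 = 0.097544.

0.0975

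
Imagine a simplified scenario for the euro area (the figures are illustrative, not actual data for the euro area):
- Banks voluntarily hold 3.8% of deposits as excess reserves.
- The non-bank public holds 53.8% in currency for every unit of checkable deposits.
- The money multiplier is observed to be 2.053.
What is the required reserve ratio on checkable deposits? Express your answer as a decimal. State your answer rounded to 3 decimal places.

0.173

Using m = 2.053. Since m = (1 + c)/(c + rr + e), the denominator satisfies c + rr + e = (1 + c)/m = (1 + 0.538) / 2.053 ≈ 0.749148.
With c = 0.538 and e = 0.038, the required reserve ratio on checkable deposits is 0.749148 − 0.538 − 0.038 = 0.173148.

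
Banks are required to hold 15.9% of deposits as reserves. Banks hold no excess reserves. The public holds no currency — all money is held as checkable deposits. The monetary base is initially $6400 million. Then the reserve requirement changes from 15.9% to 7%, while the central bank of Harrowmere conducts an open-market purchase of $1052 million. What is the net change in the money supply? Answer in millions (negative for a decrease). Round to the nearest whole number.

Before: m₁ = 1 / (0.159) ≈ 6.28931, MB₁ = 6400, so M₁ = 6.28931 × 6400 = 40251.584 million.
After: m₂ = 1 / (0.07) ≈ 14.28571, MB₂ = 6400 + 1052 = 7452, so M₂ = 14.28571 × 7452 ≈ 106457.1109 million.
ΔM = M₂ − M₁ = 106457.1109 − 40251.584 = 66205.5269 million.

$66206 million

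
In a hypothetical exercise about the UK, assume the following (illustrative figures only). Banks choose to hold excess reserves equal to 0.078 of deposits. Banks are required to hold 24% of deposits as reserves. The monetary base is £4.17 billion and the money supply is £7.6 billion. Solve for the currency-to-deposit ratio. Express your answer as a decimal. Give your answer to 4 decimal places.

Using m = M/MB = 7.6/4.17 ≈ 1.822542. From m = (1 + c)/(c + rr + e), rearranging gives 1 + c = m·(c + rr + e), so c·(1 − m) = m·(rr + e) − 1.
Hence c = [m·(rr + e) − 1]/(1 − m) = [1.822542 × (0.24 + 0.078) − 1] / (1 − 1.822542) ≈ 0.511137.

0.5111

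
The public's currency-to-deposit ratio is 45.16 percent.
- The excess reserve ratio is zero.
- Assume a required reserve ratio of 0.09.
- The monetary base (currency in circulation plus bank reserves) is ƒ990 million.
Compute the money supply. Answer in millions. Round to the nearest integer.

The money multiplier is m = (1 + c) / (rr + c) = (1 + 0.4516) / (0.09 + 0.4516) ≈ 2.6802.
So M = m × MB = 2.6802 × 990 = 2653.398 million.

ƒ2653 million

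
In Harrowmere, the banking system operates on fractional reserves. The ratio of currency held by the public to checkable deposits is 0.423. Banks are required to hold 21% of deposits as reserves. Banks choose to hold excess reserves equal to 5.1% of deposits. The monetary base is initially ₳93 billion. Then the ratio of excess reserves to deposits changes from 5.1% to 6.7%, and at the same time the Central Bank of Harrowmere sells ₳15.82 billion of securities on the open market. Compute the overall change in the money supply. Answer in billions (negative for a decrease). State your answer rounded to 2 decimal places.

Before: m₁ = (1 + 0.423) / (0.21 + 0.051 + 0.423) ≈ 2.08041, MB₁ = 93, so M₁ = 2.08041 × 93 ≈ 193.4781 billion.
After: m₂ = (1 + 0.423) / (0.21 + 0.067 + 0.423) ≈ 2.03286, MB₂ = 93 − 15.82 = 77.18, so M₂ = 2.03286 × 77.18 ≈ 156.8961 billion.
ΔM = M₂ − M₁ = 156.8961 − 193.4781 = -36.582 billion.

-36.58 billion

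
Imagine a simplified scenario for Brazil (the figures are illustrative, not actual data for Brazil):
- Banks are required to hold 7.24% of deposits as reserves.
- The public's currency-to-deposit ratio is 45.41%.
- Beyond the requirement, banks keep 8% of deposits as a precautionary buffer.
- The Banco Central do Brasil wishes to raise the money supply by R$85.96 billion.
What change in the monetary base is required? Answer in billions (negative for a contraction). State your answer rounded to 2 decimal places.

R$35.85 billion

The money multiplier is m = (1 + c) / (rr + e + c) = (1 + 0.4541) / (0.0724 + 0.08 + 0.4541) ≈ 2.39753.
ΔMB = ΔM / m = (+85.96) / 2.39753 ≈ 35.8536 billion.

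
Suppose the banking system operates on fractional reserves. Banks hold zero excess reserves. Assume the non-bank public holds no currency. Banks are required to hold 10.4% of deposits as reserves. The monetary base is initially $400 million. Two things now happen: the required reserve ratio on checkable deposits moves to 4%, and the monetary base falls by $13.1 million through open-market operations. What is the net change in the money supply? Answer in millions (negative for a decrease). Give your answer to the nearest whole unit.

$5826 million

Before: m₁ = 1 / (0.104) ≈ 9.6154, MB₁ = 400, so M₁ = 9.6154 × 400 = 3846.16 million.
After: m₂ = 1 / (0.04) = 25, MB₂ = 400 − 13.1 = 386.9, so M₂ = 25 × 386.9 = 9672.5 million.
ΔM = M₂ − M₁ = 9672.5 − 3846.16 = 5826.34 million.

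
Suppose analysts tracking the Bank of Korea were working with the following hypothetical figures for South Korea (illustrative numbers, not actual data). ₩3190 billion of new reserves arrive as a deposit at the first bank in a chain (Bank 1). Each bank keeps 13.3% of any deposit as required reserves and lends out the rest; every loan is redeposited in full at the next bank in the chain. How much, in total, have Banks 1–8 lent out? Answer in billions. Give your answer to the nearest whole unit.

₩14156 billion

Bank i lends (1 − rr)^i of the original deposit: Bank 1 lends 3190·0.8670 = 2765.7300, Bank 2 lends 3190·0.8670² ≈ 2397.8879, and so on.
Summing a geometric series: total = 3190·[0.8670·(1 − 0.8670^8) / (1 − 0.8670)] ≈ 14155.8363 billion.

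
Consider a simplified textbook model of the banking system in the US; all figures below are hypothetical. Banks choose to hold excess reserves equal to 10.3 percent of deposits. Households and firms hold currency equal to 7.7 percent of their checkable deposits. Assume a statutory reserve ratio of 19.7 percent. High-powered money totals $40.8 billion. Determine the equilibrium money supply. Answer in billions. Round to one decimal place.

$116.6 billion

The money multiplier is m = (1 + c) / (rr + e + c) = (1 + 0.077) / (0.197 + 0.103 + 0.077) ≈ 2.8568.
So M = m × MB = 2.8568 × 40.8 ≈ 116.5574 billion.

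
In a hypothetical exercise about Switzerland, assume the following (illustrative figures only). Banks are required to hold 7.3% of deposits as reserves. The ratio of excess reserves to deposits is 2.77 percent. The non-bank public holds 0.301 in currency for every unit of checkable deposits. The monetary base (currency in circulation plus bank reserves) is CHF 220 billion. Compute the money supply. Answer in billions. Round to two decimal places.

The money multiplier is m = (1 + c) / (rr + e + c) = (1 + 0.301) / (0.073 + 0.0277 + 0.301) ≈ 3.238735.
So M = m × MB = 3.238735 × 220 = 712.5217 billion.

CHF 712.52 billion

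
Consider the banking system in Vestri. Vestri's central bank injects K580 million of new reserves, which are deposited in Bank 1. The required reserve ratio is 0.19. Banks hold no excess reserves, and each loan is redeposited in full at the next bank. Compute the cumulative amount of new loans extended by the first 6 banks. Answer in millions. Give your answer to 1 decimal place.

Bank i lends (1 − rr)^i of the original deposit: Bank 1 lends 580·0.8100 = 469.8000, Bank 2 lends 580·0.8100² = 380.5380, and so on.
Summing a geometric series: total = 580·[0.8100·(1 − 0.8100^6) / (1 − 0.8100)] ≈ 1774.2874 million.

K1774.3 million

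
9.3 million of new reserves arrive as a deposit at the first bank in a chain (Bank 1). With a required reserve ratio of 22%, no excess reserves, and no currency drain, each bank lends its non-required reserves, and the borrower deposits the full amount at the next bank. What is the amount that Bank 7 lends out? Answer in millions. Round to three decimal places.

Each bank lends a fraction (1 − rr) = 0.7800 of the deposit it receives, so Bank 7 receives 9.3·0.7800^6 and lends 9.3·0.7800^7 ≈ 1.6336 million.

1.634 million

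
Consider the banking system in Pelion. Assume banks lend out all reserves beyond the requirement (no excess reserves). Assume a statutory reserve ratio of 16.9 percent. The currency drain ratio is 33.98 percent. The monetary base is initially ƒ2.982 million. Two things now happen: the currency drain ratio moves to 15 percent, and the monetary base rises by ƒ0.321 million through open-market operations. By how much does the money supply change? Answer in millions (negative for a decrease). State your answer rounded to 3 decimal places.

ƒ4.055 million

Before: m₁ = (1 + 0.3398) / (0.169 + 0.3398) ≈ 2.63325, MB₁ = 2.982, so M₁ = 2.63325 × 2.982 ≈ 7.8524 million.
After: m₂ = (1 + 0.15) / (0.169 + 0.15) ≈ 3.60502, MB₂ = 2.982 + 0.321 = 3.303, so M₂ = 3.60502 × 3.303 ≈ 11.9074 million.
ΔM = M₂ − M₁ = 11.9074 − 7.8524 = 4.055 million.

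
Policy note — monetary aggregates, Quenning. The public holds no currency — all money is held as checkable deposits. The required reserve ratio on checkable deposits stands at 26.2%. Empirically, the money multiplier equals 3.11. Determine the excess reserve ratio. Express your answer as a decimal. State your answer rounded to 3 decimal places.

Using m = 3.11. Since m = (1 + c)/(c + rr + e), the denominator satisfies c + rr + e = (1 + c)/m = (1 + 0) / 3.11 ≈ 0.321543.
With c = 0 and rr = 0.262, the excess reserve ratio is 0.321543 − 0 − 0.262 = 0.059543.

0.060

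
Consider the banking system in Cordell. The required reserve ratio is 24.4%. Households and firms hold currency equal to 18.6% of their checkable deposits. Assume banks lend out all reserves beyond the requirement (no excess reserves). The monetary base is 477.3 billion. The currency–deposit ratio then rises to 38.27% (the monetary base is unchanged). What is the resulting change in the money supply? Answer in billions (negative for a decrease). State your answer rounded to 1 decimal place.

-263.4 billion

Initially m₁ = (1 + 0.186) / (0.244 + 0.186) ≈ 2.75814, so M₁ = 2.75814 × 477.3 ≈ 1316.4602 billion.
After the change m₂ = (1 + 0.3827) / (0.244 + 0.3827) ≈ 2.20632, so M₂ = 2.20632 × 477.3 ≈ 1053.0765 billion.
ΔM = M₂ − M₁ = 1053.0765 − 1316.4602 = -263.3837 billion.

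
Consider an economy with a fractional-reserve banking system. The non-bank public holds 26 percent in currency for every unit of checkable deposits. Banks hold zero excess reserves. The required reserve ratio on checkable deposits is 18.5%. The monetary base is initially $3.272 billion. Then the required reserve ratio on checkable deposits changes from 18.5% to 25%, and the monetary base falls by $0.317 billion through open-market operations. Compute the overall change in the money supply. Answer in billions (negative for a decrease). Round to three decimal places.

Before: m₁ = (1 + 0.26) / (0.185 + 0.26) ≈ 2.83146, MB₁ = 3.272, so M₁ = 2.83146 × 3.272 ≈ 9.2645 billion.
After: m₂ = (1 + 0.26) / (0.25 + 0.26) ≈ 2.47059, MB₂ = 3.272 − 0.317 = 2.955, so M₂ = 2.47059 × 2.955 ≈ 7.3006 billion.
ΔM = M₂ − M₁ = 7.3006 − 9.2645 = -1.9639 billion.

-1.964 billion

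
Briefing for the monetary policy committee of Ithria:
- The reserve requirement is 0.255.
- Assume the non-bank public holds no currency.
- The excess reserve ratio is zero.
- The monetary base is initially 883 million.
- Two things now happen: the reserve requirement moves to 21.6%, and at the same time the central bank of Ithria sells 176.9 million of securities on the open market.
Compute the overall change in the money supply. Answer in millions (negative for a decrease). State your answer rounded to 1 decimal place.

-193.8 million

Before: m₁ = 1 / (0.255) ≈ 3.92157, MB₁ = 883, so M₁ = 3.92157 × 883 ≈ 3462.7463 million.
After: m₂ = 1 / (0.216) ≈ 4.62963, MB₂ = 883 − 176.9 = 706.1, so M₂ = 4.62963 × 706.1 ≈ 3268.9817 million.
ΔM = M₂ − M₁ = 3268.9817 − 3462.7463 = -193.7646 million.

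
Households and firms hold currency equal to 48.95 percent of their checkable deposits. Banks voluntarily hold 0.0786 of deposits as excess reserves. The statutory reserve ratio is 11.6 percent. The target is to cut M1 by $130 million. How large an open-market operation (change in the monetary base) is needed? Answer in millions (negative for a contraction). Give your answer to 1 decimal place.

-59.7 million

The money multiplier is m = (1 + c) / (rr + e + c) = (1 + 0.4895) / (0.116 + 0.0786 + 0.4895) ≈ 2.17731.
ΔMB = ΔM / m = (−130) / 2.17731 ≈ -59.7067 million.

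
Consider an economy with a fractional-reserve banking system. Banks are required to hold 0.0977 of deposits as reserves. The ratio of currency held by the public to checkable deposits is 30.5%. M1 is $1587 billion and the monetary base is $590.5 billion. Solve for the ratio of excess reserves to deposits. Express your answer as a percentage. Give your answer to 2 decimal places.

8.29%

Using m = M/MB = 1587/590.5 ≈ 2.687553. Since m = (1 + c)/(c + rr + e), the denominator satisfies c + rr + e = (1 + c)/m = (1 + 0.305) / 2.687553 ≈ 0.485572.
With c = 0.305 and rr = 0.0977, the ratio of excess reserves to deposits is 0.485572 − 0.305 − 0.0977 = 0.082872.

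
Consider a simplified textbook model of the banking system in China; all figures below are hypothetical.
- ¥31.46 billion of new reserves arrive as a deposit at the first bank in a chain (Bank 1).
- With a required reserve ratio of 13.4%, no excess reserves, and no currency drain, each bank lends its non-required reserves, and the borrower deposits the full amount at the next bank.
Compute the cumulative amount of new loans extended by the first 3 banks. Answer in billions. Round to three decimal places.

Bank i lends (1 − rr)^i of the original deposit: Bank 1 lends 31.46·0.8660 ≈ 27.2444, Bank 2 lends 31.46·0.8660² ≈ 23.5936, and so on.
Summing a geometric series: total = 31.46·[0.8660·(1 − 0.8660^3) / (1 − 0.8660)] ≈ 71.2700 billion.

¥71.270 billion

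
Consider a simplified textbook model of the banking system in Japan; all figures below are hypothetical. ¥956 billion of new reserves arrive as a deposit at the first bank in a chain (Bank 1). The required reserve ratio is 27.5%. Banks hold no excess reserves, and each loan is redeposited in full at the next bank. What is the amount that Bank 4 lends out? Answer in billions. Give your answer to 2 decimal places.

¥264.13 billion

Each bank lends a fraction (1 − rr) = 0.7250 of the deposit it receives, so Bank 4 receives 956·0.7250^3 and lends 956·0.7250^4 ≈ 264.1252 billion.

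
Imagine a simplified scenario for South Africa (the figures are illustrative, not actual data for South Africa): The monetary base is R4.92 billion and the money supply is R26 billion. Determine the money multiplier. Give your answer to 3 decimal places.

The money multiplier is m = M / MB = 26 / 4.92 ≈ 5.28455.

5.285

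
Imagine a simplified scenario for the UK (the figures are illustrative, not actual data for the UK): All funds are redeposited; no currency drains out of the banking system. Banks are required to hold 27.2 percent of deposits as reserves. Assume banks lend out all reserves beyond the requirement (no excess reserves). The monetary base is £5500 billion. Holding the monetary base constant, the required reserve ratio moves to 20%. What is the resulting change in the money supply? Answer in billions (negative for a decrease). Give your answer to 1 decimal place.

Initially m₁ = 1 / (0.272) ≈ 3.676471, so M₁ = 3.676471 × 5500 = 20220.5905 billion.
After the change m₂ = 1 / (0.2) = 5, so M₂ = 5 × 5500 = 27500 billion.
ΔM = M₂ − M₁ = 27500 − 20220.5905 = 7279.4095 billion.

£7279.4 billion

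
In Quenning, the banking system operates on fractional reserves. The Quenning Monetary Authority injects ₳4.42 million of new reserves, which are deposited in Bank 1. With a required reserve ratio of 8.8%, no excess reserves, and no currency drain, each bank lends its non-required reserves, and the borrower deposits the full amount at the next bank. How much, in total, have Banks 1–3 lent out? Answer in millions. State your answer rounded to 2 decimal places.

₳11.06 million

Bank i lends (1 − rr)^i of the original deposit: Bank 1 lends 4.42·0.9120 ≈ 4.0310, Bank 2 lends 4.42·0.9120² ≈ 3.6763, and so on.
Summing a geometric series: total = 4.42·[0.9120·(1 − 0.9120^3) / (1 − 0.9120)] ≈ 11.0601 million.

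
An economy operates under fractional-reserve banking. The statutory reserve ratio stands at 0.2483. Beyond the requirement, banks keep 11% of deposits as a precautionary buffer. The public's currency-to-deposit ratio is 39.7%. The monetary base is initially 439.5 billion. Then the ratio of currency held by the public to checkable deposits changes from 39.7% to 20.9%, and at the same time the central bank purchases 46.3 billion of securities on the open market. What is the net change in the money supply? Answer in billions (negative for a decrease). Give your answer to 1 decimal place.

Before: m₁ = (1 + 0.397) / (0.2483 + 0.11 + 0.397) ≈ 1.84960, MB₁ = 439.5, so M₁ = 1.84960 × 439.5 = 812.8992 billion.
After: m₂ = (1 + 0.209) / (0.2483 + 0.11 + 0.209) ≈ 2.13115, MB₂ = 439.5 + 46.3 = 485.8, so M₂ = 2.13115 × 485.8 ≈ 1035.3127 billion.
ΔM = M₂ − M₁ = 1035.3127 − 812.8992 = 222.4135 billion.

222.4 billion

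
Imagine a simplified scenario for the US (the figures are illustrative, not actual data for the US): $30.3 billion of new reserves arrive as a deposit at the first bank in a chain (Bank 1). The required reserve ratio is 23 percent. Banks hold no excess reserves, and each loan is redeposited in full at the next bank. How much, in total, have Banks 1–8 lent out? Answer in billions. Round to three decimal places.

Bank i lends (1 − rr)^i of the original deposit: Bank 1 lends 30.3·0.7700 = 23.3310, Bank 2 lends 30.3·0.7700² ≈ 17.9649, and so on.
Summing a geometric series: total = 30.3·[0.7700·(1 − 0.7700^8) / (1 − 0.7700)] ≈ 88.9039 billion.

$88.904 billion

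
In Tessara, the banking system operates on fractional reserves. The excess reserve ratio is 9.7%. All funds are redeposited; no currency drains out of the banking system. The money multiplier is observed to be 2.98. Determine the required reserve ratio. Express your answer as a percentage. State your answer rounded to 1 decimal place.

23.9%

Using m = 2.98. Since m = (1 + c)/(c + rr + e), the denominator satisfies c + rr + e = (1 + c)/m = (1 + 0) / 2.98 ≈ 0.335570.
With c = 0 and e = 0.097, the required reserve ratio is 0.335570 − 0 − 0.097 = 0.23857.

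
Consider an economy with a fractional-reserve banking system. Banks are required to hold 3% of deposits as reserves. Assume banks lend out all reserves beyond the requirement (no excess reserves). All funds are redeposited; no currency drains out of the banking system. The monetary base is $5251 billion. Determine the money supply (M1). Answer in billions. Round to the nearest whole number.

$175033 billion

With no currency drain or excess reserves, the money multiplier is m = 1/rr = 1/0.03 ≈ 33.33333.
Money supply M = m × MB = 33.33333 × 5251 ≈ 175033.3158 billion.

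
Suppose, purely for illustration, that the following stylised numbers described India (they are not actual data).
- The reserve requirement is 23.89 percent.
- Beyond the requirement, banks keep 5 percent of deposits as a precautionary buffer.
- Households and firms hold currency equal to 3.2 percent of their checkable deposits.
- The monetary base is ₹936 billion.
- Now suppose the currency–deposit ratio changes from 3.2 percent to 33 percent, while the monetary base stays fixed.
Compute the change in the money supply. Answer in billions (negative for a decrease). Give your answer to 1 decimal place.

Initially m₁ = (1 + 0.032) / (0.2389 + 0.05 + 0.032) ≈ 3.21596, so M₁ = 3.21596 × 936 ≈ 3010.1386 billion.
After the change m₂ = (1 + 0.33) / (0.2389 + 0.05 + 0.33) ≈ 2.14897, so M₂ = 2.14897 × 936 ≈ 2011.4359 billion.
ΔM = M₂ − M₁ = 2011.4359 − 3010.1386 = -998.7027 billion.

-998.7 billion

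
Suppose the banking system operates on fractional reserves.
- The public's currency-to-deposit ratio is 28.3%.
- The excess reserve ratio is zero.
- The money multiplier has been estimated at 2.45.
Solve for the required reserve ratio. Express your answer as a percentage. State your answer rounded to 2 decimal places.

Using m = 2.45. Since m = (1 + c)/(c + rr + e), the denominator satisfies c + rr + e = (1 + c)/m = (1 + 0.283) / 2.45 ≈ 0.523673.
With c = 0.283 and e = 0, the required reserve ratio is 0.523673 − 0.283 − 0 = 0.240673.

24.07%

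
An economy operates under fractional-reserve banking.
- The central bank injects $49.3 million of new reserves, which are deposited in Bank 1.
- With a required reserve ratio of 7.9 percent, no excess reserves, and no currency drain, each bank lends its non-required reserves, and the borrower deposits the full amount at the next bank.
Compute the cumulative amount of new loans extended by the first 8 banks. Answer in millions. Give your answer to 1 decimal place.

Bank i lends (1 − rr)^i of the original deposit: Bank 1 lends 49.3·0.9210 = 45.4053, Bank 2 lends 49.3·0.9210² ≈ 41.8183, and so on.
Summing a geometric series: total = 49.3·[0.9210·(1 − 0.9210^8) / (1 − 0.9210)] ≈ 277.2030 million.

$277.2 million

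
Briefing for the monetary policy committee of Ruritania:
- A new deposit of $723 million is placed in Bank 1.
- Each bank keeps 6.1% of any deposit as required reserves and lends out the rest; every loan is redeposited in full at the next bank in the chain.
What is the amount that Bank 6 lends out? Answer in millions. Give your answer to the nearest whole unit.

$496 million

Each bank lends a fraction (1 − rr) = 0.9390 of the deposit it receives, so Bank 6 receives 723·0.9390^5 and lends 723·0.9390^6 ≈ 495.6006 million.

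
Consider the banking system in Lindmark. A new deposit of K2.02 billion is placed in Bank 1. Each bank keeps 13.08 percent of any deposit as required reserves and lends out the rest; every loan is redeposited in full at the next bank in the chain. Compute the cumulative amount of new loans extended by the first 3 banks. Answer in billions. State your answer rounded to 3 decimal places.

Bank i lends (1 − rr)^i of the original deposit: Bank 1 lends 2.02·0.8692 ≈ 1.7558, Bank 2 lends 2.02·0.8692² ≈ 1.5261, and so on.
Summing a geometric series: total = 2.02·[0.8692·(1 − 0.8692^3) / (1 − 0.8692)] ≈ 4.6084 billion.

K4.608 billion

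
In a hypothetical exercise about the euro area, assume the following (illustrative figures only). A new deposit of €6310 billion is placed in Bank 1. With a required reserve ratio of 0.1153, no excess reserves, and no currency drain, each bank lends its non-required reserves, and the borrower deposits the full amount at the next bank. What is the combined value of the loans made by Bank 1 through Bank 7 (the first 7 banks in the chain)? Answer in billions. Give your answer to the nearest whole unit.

€27878 billion

Bank i lends (1 − rr)^i of the original deposit: Bank 1 lends 6310·0.8847 = 5582.4570, Bank 2 lends 6310·0.8847² ≈ 4938.7997, and so on.
Summing a geometric series: total = 6310·[0.8847·(1 − 0.8847^7) / (1 − 0.8847)] ≈ 27878.3210 billion.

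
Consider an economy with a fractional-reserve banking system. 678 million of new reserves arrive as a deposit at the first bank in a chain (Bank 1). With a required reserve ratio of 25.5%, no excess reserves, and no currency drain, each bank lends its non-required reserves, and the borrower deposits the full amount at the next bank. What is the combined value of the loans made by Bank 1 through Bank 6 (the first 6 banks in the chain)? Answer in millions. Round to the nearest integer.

1642 million

Bank i lends (1 − rr)^i of the original deposit: Bank 1 lends 678·0.7450 = 505.1100, Bank 2 lends 678·0.7450² ≈ 376.3070, and so on.
Summing a geometric series: total = 678·[0.7450·(1 − 0.7450^6) / (1 − 0.7450)] ≈ 1642.1483 million.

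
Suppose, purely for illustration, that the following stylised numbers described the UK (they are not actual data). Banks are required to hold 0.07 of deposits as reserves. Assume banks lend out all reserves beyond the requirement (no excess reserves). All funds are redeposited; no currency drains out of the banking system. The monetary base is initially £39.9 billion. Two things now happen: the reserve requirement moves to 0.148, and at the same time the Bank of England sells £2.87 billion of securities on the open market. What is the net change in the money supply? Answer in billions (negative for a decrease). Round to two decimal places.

-319.80 billion

Before: m₁ = 1 / (0.07) ≈ 14.28571, MB₁ = 39.9, so M₁ = 14.28571 × 39.9 ≈ 569.9998 billion.
After: m₂ = 1 / (0.148) ≈ 6.75676, MB₂ = 39.9 − 2.87 = 37.03, so M₂ = 6.75676 × 37.03 ≈ 250.2028 billion.
ΔM = M₂ − M₁ = 250.2028 − 569.9998 = -319.797 billion.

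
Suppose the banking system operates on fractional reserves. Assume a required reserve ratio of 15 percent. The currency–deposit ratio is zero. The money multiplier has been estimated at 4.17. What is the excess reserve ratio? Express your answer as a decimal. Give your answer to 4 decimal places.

0.0898

Using m = 4.17. Since m = (1 + c)/(c + rr + e), the denominator satisfies c + rr + e = (1 + c)/m = (1 + 0) / 4.17 ≈ 0.239808.
With c = 0 and rr = 0.15, the excess reserve ratio is 0.239808 − 0 − 0.15 = 0.089808.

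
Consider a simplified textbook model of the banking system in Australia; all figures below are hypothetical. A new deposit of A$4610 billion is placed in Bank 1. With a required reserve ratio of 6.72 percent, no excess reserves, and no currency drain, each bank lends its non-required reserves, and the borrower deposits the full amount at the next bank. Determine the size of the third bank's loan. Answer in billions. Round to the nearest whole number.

Each bank lends a fraction (1 − rr) = 0.9328 of the deposit it receives, so Bank 3 receives 4610·0.9328^2 and lends 4610·0.9328^3 ≈ 3741.6791 billion.

A$3742 billion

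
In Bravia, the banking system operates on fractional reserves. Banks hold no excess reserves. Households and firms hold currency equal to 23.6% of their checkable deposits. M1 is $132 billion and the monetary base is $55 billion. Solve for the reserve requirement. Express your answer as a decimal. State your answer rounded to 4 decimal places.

0.2790

Using m = M/MB = 132/55 = 2.400000. Since m = (1 + c)/(c + rr + e), the denominator satisfies c + rr + e = (1 + c)/m = (1 + 0.236) / 2.400000 = 0.515000.
With c = 0.236 and e = 0, the reserve requirement is 0.515000 − 0.236 − 0 = 0.279.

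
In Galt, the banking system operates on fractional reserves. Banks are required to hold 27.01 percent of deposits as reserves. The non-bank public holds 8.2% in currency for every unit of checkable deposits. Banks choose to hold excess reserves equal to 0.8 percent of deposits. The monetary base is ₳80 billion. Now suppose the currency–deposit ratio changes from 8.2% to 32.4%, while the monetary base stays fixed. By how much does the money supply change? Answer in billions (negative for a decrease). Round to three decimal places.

-64.460 billion

Initially m₁ = (1 + 0.082) / (0.2701 + 0.008 + 0.082) ≈ 3.004721, so M₁ = 3.004721 × 80 ≈ 240.3777 billion.
After the change m₂ = (1 + 0.324) / (0.2701 + 0.008 + 0.324) ≈ 2.198970, so M₂ = 2.198970 × 80 = 175.9176 billion.
ΔM = M₂ − M₁ = 175.9176 − 240.3777 = -64.4601 billion.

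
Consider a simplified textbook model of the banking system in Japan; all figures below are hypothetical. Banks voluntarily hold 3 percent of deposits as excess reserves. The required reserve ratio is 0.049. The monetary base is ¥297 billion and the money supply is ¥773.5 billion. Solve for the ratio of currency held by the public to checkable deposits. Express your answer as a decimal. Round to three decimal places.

Using m = M/MB = 773.5/297 ≈ 2.604377. From m = (1 + c)/(c + rr + e), rearranging gives 1 + c = m·(c + rr + e), so c·(1 − m) = m·(rr + e) − 1.
Hence c = [m·(rr + e) − 1]/(1 − m) = [2.604377 × (0.049 + 0.03) − 1] / (1 − 2.604377) ≈ 0.495055.

0.495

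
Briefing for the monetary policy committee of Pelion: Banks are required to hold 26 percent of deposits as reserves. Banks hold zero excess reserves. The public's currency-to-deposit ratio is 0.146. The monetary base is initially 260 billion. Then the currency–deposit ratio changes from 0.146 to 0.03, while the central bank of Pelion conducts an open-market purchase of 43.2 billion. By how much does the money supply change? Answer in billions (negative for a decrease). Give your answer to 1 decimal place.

343.0 billion

Before: m₁ = (1 + 0.146) / (0.26 + 0.146) ≈ 2.82266, MB₁ = 260, so M₁ = 2.82266 × 260 = 733.8916 billion.
After: m₂ = (1 + 0.03) / (0.26 + 0.03) ≈ 3.55172, MB₂ = 260 + 43.2 = 303.2, so M₂ = 3.55172 × 303.2 ≈ 1076.8815 billion.
ΔM = M₂ − M₁ = 1076.8815 − 733.8916 = 342.9899 billion.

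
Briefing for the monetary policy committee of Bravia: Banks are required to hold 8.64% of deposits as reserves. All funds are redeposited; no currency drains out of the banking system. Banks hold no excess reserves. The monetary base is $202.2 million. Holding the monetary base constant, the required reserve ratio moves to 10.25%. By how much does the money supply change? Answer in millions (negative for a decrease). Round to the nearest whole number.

Initially m₁ = 1 / (0.0864) ≈ 11.5741, so M₁ = 11.5741 × 202.2 ≈ 2340.283 million.
After the change m₂ = 1 / (0.1025) ≈ 9.7561, so M₂ = 9.7561 × 202.2 ≈ 1972.6834 million.
ΔM = M₂ − M₁ = 1972.6834 − 2340.283 = -367.5996 million.

-368 million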